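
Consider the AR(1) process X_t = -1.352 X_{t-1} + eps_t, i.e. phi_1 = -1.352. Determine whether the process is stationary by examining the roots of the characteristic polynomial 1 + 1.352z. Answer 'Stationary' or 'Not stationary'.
\text{Not stationary}

The AR(p) characteristic polynomial is P(z) = 1 + 1.352z.
Stationarity requires all roots to lie outside the unit circle, i.e. |z| > 1 for every root.
This is linear in z: 1 + (1.352) z = 0  =>  z = -1/(1.352) = -0.739645,  |z| = 0.739645.
Moduli of all roots: 0.7396.
All moduli strictly greater than 1? No.
Verdict: Not stationary.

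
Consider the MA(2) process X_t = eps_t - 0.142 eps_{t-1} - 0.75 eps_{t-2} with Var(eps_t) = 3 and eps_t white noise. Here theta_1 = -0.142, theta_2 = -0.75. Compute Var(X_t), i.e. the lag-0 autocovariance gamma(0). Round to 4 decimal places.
\gamma(0) = 4.7480

For an MA(q) process X_t = eps_t + sum_i theta_i eps_{t-i} with
Var(eps_t) = sigma^2, the variance is
  gamma(0) = sigma^2 * (1 + sum_i theta_i^2).
  sum_i theta_i^2 = (-0.142)^2 + (-0.75)^2 = 0.020164 + 0.5625 = 0.582664.
  gamma(0) = 3 * (1 + 0.582664) = 3 * 1.582664 = 4.747992, which rounds to 4.7480.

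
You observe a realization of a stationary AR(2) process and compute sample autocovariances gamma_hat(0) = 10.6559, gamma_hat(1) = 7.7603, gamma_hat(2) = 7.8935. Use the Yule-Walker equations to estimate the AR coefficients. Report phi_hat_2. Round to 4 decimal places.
\hat\phi_{2} = 0.4480

The Yule-Walker equations for an AR(p) process read, in matrix form,
  Gamma_p phi = r_p,   with   (Gamma_p)_{ij} = gamma(|i - j|),
                       (r_p)_i = gamma(i),   i,j = 1..p.
Substitute the sample gammas (Toeplitz matrix and right-hand side of size 2):
  Gamma_p = [[10.6559, 7.7603], [7.7603, 10.6559]]
  r_p     = [7.7603, 7.8935]
Written out:
  10.6559 phi_1 + 7.7603 phi_2 = 7.7603
  7.7603 phi_1 + 10.6559 phi_2 = 7.8935
Solve by Cramer's rule:
  det = gamma(0)^2 - gamma(1)^2 = (10.6559)^2 - (7.7603)^2 = 113.54820481 - 60.22225609 = 53.32594872
  phi_hat_1 = [gamma(1) gamma(0) - gamma(1) gamma(2)] / det = [(7.7603)(10.6559) - (7.7603)(7.8935)] / 53.32594872 = 21.43705272 / 53.32594872 = 0.402
  phi_hat_2 = [gamma(0) gamma(2) - gamma(1)^2] / det = [(10.6559)(7.8935) - (7.7603)^2] / 53.32594872 = 23.89009056 / 53.32594872 = 0.448
So phi_hat = [0.4020, 0.4480].
Therefore phi_hat_2 = 0.4480.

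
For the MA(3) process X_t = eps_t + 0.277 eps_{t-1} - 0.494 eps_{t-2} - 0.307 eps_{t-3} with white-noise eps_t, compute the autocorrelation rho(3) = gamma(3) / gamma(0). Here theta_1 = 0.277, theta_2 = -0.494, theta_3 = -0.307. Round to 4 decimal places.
\rho(3) = -0.2170

For an MA(q) process with theta_0 = 1, the autocovariance is
  gamma(k) = sigma^2 * sum_{i=0..q-k} theta_i * theta_{i+k},
and rho(k) = gamma(k) / gamma(0). Sigma^2 cancels.
  numerator   = (1)*(-0.307) = -0.307.
  denominator = (1)^2 + (0.277)^2 + (-0.494)^2 + (-0.307)^2 = 1.415014.
  rho(3) = -0.307 / 1.415014 = -0.2170.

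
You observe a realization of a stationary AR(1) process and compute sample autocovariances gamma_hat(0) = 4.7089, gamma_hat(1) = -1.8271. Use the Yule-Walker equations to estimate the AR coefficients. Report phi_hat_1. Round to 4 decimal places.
\hat\phi_{1} = -0.3880

The Yule-Walker equations for an AR(p) process read, in matrix form,
  Gamma_p phi = r_p,   with   (Gamma_p)_{ij} = gamma(|i - j|),
                       (r_p)_i = gamma(i),   i,j = 1..p.
Substitute the sample gammas (Toeplitz matrix and right-hand side of size 1):
  Gamma_p = [[4.7089]]
  r_p     = [-1.8271]
With p = 1 this is the single equation gamma(0) phi_1 = gamma(1):
  phi_hat_1 = gamma(1) / gamma(0) = -1.8271 / 4.7089 = -0.3880.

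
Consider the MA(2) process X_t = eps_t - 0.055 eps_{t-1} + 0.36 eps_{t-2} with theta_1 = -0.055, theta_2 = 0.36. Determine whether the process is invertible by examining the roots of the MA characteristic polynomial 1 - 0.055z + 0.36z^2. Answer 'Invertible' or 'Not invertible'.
\text{Invertible}

The MA(q) characteristic polynomial is P(z) = 1 - 0.055z + 0.36z^2.
Invertibility requires all roots to lie outside the unit circle, i.e. |z| > 1 for every root.
Set 1 + (-0.055) z + (0.36) z^2 = 0, i.e. a z^2 + b z + c = 0 with a = 0.36, b = -0.055, c = 1.
Discriminant D = b^2 - 4ac = (-0.055)^2 - 4*(0.36)*1 = 0.003025 - (1.44) = -1.436975.
D < 0, so the roots are the complex-conjugate pair z = (-b +/- i sqrt(-D)) / (2a) = 0.0764 +/- 1.6649i.
For a conjugate pair |z|^2 = z * conj(z) = (product of roots) = c/a = 1/(0.36) = 2.777778, so |z| = sqrt(2.777778) = 1.6667 for both roots.
Moduli of all roots: 1.6667, 1.6667.
All moduli strictly greater than 1? Yes.
Verdict: Invertible.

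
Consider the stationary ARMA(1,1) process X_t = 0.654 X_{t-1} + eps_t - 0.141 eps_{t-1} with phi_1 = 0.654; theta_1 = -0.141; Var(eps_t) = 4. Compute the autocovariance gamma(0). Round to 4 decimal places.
\gamma(0) = 5.8394

Multiply the model equation by X_{t-k} and take expectations. With theta_0 = psi_0 = 1 and psi_j the MA(infinity) weights, this gives
  gamma(k) - sum_i phi_i gamma(k-i) = c_k,
  c_k = sigma^2 * sum_{j=k..q} theta_j psi_{j-k}   (c_k = 0 for k > q),
using gamma(-m) = gamma(m).
psi-weights needed (psi_j = theta_j + sum_i phi_i psi_{j-i}):
  psi_1 = theta_1 + phi_1 = -0.141 + (0.654) = 0.513
Right-hand sides:
  c_0 = sigma^2 (1 + theta_1 psi_1) = 4 * (1 + (-0.141)(0.513)) = 4 * 0.927667 = 3.710668
  c_1 = sigma^2 theta_1 = 4 * (-0.141) = -0.564
  c_2 = 0
Equations for k = 0 and k = 1 (AR order 1):
  gamma(0) = phi_1 gamma(1) + c_0
  gamma(1) = phi_1 gamma(0) + c_1
Substituting the second into the first: gamma(0) (1 - phi_1^2) = c_0 + phi_1 c_1, so
  gamma(0) = (c_0 + phi_1 c_1) / (1 - phi_1^2) = (3.710668 + (0.654)(-0.564)) / (1 - (0.654)^2) = 3.341812 / 0.572284 = 5.839429.
Therefore gamma(0) = 5.8394 (to 4 decimal places).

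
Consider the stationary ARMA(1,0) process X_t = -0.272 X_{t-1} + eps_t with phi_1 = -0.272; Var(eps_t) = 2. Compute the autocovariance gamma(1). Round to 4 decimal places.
\gamma(1) = -0.5875

Multiply the model equation by X_{t-k} and take expectations. With theta_0 = psi_0 = 1 and psi_j the MA(infinity) weights, this gives
  gamma(k) - sum_i phi_i gamma(k-i) = c_k,
  c_k = sigma^2 * sum_{j=k..q} theta_j psi_{j-k}   (c_k = 0 for k > q),
using gamma(-m) = gamma(m).
Pure AR (q = 0): c_0 = sigma^2 = 2, c_k = 0 for k >= 1.
Equations for k = 0 and k = 1 (AR order 1):
  gamma(0) = phi_1 gamma(1) + c_0
  gamma(1) = phi_1 gamma(0) + c_1
Substituting the second into the first: gamma(0) (1 - phi_1^2) = c_0 + phi_1 c_1, so
  gamma(0) = c_0 / (1 - phi_1^2) = 2 / (1 - (-0.272)^2) = 2 / 0.926016 = 2.15979.
  gamma(1) = phi_1 gamma(0) = (-0.272)(2.15979) = -0.587463.
Therefore gamma(1) = -0.5875 (to 4 decimal places).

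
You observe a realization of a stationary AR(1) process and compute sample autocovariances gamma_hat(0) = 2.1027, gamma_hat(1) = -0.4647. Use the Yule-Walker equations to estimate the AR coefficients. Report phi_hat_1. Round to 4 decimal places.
\hat\phi_{1} = -0.2210

The Yule-Walker equations for an AR(p) process read, in matrix form,
  Gamma_p phi = r_p,   with   (Gamma_p)_{ij} = gamma(|i - j|),
                       (r_p)_i = gamma(i),   i,j = 1..p.
Substitute the sample gammas (Toeplitz matrix and right-hand side of size 1):
  Gamma_p = [[2.1027]]
  r_p     = [-0.4647]
With p = 1 this is the single equation gamma(0) phi_1 = gamma(1):
  phi_hat_1 = gamma(1) / gamma(0) = -0.4647 / 2.1027 = -0.2210.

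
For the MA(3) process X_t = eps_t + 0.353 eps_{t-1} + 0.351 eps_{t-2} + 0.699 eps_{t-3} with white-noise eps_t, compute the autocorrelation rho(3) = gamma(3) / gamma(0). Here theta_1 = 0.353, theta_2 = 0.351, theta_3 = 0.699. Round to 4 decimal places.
\rho(3) = 0.4026

For an MA(q) process with theta_0 = 1, the autocovariance is
  gamma(k) = sigma^2 * sum_{i=0..q-k} theta_i * theta_{i+k},
and rho(k) = gamma(k) / gamma(0). Sigma^2 cancels.
  numerator   = (1)*(0.699) = 0.699.
  denominator = (1)^2 + (0.353)^2 + (0.351)^2 + (0.699)^2 = 1.736411.
  rho(3) = 0.699 / 1.736411 = 0.4026.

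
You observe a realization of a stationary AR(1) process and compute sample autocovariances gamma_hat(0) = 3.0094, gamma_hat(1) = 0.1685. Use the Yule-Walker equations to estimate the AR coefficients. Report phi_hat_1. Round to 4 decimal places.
\hat\phi_{1} = 0.0560

The Yule-Walker equations for an AR(p) process read, in matrix form,
  Gamma_p phi = r_p,   with   (Gamma_p)_{ij} = gamma(|i - j|),
                       (r_p)_i = gamma(i),   i,j = 1..p.
Substitute the sample gammas (Toeplitz matrix and right-hand side of size 1):
  Gamma_p = [[3.0094]]
  r_p     = [0.1685]
With p = 1 this is the single equation gamma(0) phi_1 = gamma(1):
  phi_hat_1 = gamma(1) / gamma(0) = 0.1685 / 3.0094 = 0.0560.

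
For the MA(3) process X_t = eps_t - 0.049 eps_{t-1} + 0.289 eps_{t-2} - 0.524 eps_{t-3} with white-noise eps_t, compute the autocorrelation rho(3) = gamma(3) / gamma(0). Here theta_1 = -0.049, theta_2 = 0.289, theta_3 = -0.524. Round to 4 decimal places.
\rho(3) = -0.3852

For an MA(q) process with theta_0 = 1, the autocovariance is
  gamma(k) = sigma^2 * sum_{i=0..q-k} theta_i * theta_{i+k},
and rho(k) = gamma(k) / gamma(0). Sigma^2 cancels.
  numerator   = (1)*(-0.524) = -0.524.
  denominator = (1)^2 + (-0.049)^2 + (0.289)^2 + (-0.524)^2 = 1.360498.
  rho(3) = -0.524 / 1.360498 = -0.3852.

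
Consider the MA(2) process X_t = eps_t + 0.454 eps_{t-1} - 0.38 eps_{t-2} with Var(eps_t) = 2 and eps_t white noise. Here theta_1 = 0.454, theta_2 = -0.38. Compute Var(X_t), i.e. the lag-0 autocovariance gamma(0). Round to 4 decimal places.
\gamma(0) = 2.7010

For an MA(q) process X_t = eps_t + sum_i theta_i eps_{t-i} with
Var(eps_t) = sigma^2, the variance is
  gamma(0) = sigma^2 * (1 + sum_i theta_i^2).
  sum_i theta_i^2 = (0.454)^2 + (-0.38)^2 = 0.206116 + 0.1444 = 0.350516.
  gamma(0) = 2 * (1 + 0.350516) = 2 * 1.350516 = 2.701032, which rounds to 2.7010.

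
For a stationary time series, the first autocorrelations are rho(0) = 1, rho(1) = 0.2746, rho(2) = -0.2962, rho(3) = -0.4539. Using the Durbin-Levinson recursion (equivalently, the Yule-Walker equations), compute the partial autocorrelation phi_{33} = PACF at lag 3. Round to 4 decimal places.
\phi_{33} = -0.2960

The PACF at lag k is phi_{kk}, the last component of the solution
to the Yule-Walker system G_k phi = r_k where
  (G_k)_{ij} = rho(|i - j|), (r_k)_i = rho(i), i,j = 1..k.
Equivalently, Durbin-Levinson gives phi_{kk} iteratively:
  phi_{11} = rho(1)
  phi_{kk} = [rho(k) - sum_{j=1..k-1} phi_{k-1,j} rho(k-j)]
            / [1 - sum_{j=1..k-1} phi_{k-1,j} rho(j)],
  phi_{k,j} = phi_{k-1,j} - phi_{kk} phi_{k-1,k-j},  j = 1..k-1.
Step k = 1:
  phi_11 = rho(1) = 0.2746.
Step k = 2:
  phi_22 = [rho(2) - phi_11 rho(1)] / [1 - phi_11 rho(1)] = [-0.2962 - (0.2746)(0.2746)] / [1 - (0.2746)(0.2746)]
         = -0.37160516 / 0.92459484 = -0.401911.
  Update: phi_21 = phi_11 - phi_22 phi_11 = 0.2746 - (-0.401911)(0.2746) = 0.384965.
Step k = 3:
  phi_33 = [rho(3) - phi_21 rho(2) - phi_22 rho(1)] / [1 - phi_21 rho(1) - phi_22 rho(2)]
    numerator   = -0.4539 - (0.384965)(-0.2962) - (-0.401911)(0.2746) = -0.22950855
    denominator = 1 - (0.384965)(0.2746) - (-0.401911)(-0.2962) = 0.77524251
  phi_33 = -0.22950855 / 0.77524251 = -0.296.
Therefore phi_{33} = -0.2960.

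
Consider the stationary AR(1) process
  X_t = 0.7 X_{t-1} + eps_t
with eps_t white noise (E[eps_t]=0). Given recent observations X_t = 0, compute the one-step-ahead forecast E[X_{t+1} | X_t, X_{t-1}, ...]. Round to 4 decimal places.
E[X_{t+1} \mid \mathcal F_t] = 0.0000

For an AR(p) model X_t = c + sum_i phi_i X_{t-i} + eps_t, the
one-step-ahead conditional mean is
  E[X_{t+1} | X_t, ...] = c + sum_i phi_i X_{t+1-i}.
Substitute known values:
  E[X_{t+1} | ...] = (0.7) * (0)
                   = 0.0000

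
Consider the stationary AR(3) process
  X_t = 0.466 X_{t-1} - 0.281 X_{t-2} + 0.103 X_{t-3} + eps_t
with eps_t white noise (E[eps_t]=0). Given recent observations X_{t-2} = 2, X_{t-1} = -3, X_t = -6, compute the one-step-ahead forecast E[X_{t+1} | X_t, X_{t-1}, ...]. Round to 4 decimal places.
E[X_{t+1} \mid \mathcal F_t] = -1.7470

For an AR(p) model X_t = c + sum_i phi_i X_{t-i} + eps_t, the
one-step-ahead conditional mean is
  E[X_{t+1} | X_t, ...] = c + sum_i phi_i X_{t+1-i}.
Substitute known values:
  E[X_{t+1} | ...] = (0.466) * (-6) + (-0.281) * (-3) + (0.103) * (2)
                   = -1.7470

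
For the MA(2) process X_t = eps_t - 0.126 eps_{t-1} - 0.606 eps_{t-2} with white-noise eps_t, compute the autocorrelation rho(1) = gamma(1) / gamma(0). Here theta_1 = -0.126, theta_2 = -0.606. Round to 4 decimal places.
\rho(1) = -0.0359

For an MA(q) process with theta_0 = 1, the autocovariance is
  gamma(k) = sigma^2 * sum_{i=0..q-k} theta_i * theta_{i+k},
and rho(k) = gamma(k) / gamma(0). Sigma^2 cancels.
  numerator   = (1)*(-0.126) + (-0.126)*(-0.606) = -0.049644.
  denominator = (1)^2 + (-0.126)^2 + (-0.606)^2 = 1.383112.
  rho(1) = -0.049644 / 1.383112 = -0.0359.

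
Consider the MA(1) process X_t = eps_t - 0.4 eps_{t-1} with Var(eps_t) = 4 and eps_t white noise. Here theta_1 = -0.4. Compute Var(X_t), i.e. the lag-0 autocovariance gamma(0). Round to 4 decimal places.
\gamma(0) = 4.6400

For an MA(q) process X_t = eps_t + sum_i theta_i eps_{t-i} with
Var(eps_t) = sigma^2, the variance is
  gamma(0) = sigma^2 * (1 + sum_i theta_i^2).
  sum_i theta_i^2 = (-0.4)^2 = 0.16.
  gamma(0) = 4 * (1 + 0.16) = 4 * 1.16 = 4.64, which rounds to 4.6400.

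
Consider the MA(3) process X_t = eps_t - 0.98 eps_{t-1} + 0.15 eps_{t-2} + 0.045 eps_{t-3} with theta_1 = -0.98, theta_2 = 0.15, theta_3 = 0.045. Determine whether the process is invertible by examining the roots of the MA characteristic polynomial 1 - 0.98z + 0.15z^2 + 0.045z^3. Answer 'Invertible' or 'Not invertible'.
\text{Invertible}

The MA(q) characteristic polynomial is P(z) = 1 - 0.98z + 0.15z^2 + 0.045z^3.
Invertibility requires all roots to lie outside the unit circle, i.e. |z| > 1 for every root.
Degree 3: look for a simple real root z0 first, then factor out (1 - z/z0) and solve the remaining quadratic.
Testing z0 = 2: P(2) = 1 + (-0.98)(2) + (0.15)(2)^2 + (0.045)(2)^3
  = 1 + (-1.96) + (0.6) + (0.36) = 0.  So z_0 = 2 is a root, |z_0| = 2.
Divide out the factor (1 - 0.5 z) = (1 - z/z0) (since 1/z0 = 0.5):
  P(z) = (1 - 0.5 z)(1 + (-0.48) z + (-0.09) z^2)
  [check: z-coef -0.48 - (0.5) = -0.98; z^2-coef -0.09 - (0.5)(-0.48) = 0.15; z^3-coef -(0.5)(-0.09) = 0.045.]
Remaining roots from the quadratic factor 1 + (-0.48) z + (-0.09) z^2:
  Set 1 + (-0.48) z + (-0.09) z^2 = 0, i.e. a z^2 + b z + c = 0 with a = -0.09, b = -0.48, c = 1.
  Discriminant D = b^2 - 4ac = (-0.48)^2 - 4*(-0.09)*1 = 0.2304 - (-0.36) = 0.5904.
  D >= 0, so the roots are real: z = (-b +/- sqrt(D)) / (2a) = (0.48 +/- 0.768375) / (-0.18).
    z_1 = (0.48 + 0.768375) / (-0.18) = -6.9354,   |z_1| = 6.9354.
    z_2 = (0.48 - 0.768375) / (-0.18) = 1.6021,   |z_2| = 1.6021.
Moduli of all roots: 2.0000, 6.9354, 1.6021.
All moduli strictly greater than 1? Yes.
Verdict: Invertible.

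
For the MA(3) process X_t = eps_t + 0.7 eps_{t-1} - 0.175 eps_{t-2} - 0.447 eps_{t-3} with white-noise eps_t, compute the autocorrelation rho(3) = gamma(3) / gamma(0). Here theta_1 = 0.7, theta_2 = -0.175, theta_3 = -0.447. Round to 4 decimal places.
\rho(3) = -0.2598

For an MA(q) process with theta_0 = 1, the autocovariance is
  gamma(k) = sigma^2 * sum_{i=0..q-k} theta_i * theta_{i+k},
and rho(k) = gamma(k) / gamma(0). Sigma^2 cancels.
  numerator   = (1)*(-0.447) = -0.447.
  denominator = (1)^2 + (0.7)^2 + (-0.175)^2 + (-0.447)^2 = 1.720434.
  rho(3) = -0.447 / 1.720434 = -0.2598.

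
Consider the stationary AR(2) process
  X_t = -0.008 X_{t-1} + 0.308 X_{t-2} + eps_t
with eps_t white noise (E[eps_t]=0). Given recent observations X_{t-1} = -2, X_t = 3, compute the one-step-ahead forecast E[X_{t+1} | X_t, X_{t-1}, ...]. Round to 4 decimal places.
E[X_{t+1} \mid \mathcal F_t] = -0.6400

For an AR(p) model X_t = c + sum_i phi_i X_{t-i} + eps_t, the
one-step-ahead conditional mean is
  E[X_{t+1} | X_t, ...] = c + sum_i phi_i X_{t+1-i}.
Substitute known values:
  E[X_{t+1} | ...] = (-0.008) * (3) + (0.308) * (-2)
                   = -0.6400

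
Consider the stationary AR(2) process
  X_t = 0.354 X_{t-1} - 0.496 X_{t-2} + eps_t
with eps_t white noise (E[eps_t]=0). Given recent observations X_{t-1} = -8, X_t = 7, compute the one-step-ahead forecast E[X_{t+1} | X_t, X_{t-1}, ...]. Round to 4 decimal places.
E[X_{t+1} \mid \mathcal F_t] = 6.4460

For an AR(p) model X_t = c + sum_i phi_i X_{t-i} + eps_t, the
one-step-ahead conditional mean is
  E[X_{t+1} | X_t, ...] = c + sum_i phi_i X_{t+1-i}.
Substitute known values:
  E[X_{t+1} | ...] = (0.354) * (7) + (-0.496) * (-8)
                   = 6.4460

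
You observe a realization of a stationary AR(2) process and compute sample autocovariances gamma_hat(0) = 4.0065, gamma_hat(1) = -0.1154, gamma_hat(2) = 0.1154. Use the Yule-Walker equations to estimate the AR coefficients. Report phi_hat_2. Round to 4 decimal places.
\hat\phi_{2} = 0.0280

The Yule-Walker equations for an AR(p) process read, in matrix form,
  Gamma_p phi = r_p,   with   (Gamma_p)_{ij} = gamma(|i - j|),
                       (r_p)_i = gamma(i),   i,j = 1..p.
Substitute the sample gammas (Toeplitz matrix and right-hand side of size 2):
  Gamma_p = [[4.0065, -0.1154], [-0.1154, 4.0065]]
  r_p     = [-0.1154, 0.1154]
Written out:
  4.0065 phi_1 - 0.1154 phi_2 = -0.1154
  -0.1154 phi_1 + 4.0065 phi_2 = 0.1154
Solve by Cramer's rule:
  det = gamma(0)^2 - gamma(1)^2 = (4.0065)^2 - (-0.1154)^2 = 16.05204225 - 0.01331716 = 16.03872509
  phi_hat_1 = [gamma(1) gamma(0) - gamma(1) gamma(2)] / det = [(-0.1154)(4.0065) - (-0.1154)(0.1154)] / 16.03872509 = -0.44903294 / 16.03872509 = -0.028
  phi_hat_2 = [gamma(0) gamma(2) - gamma(1)^2] / det = [(4.0065)(0.1154) - (-0.1154)^2] / 16.03872509 = 0.44903294 / 16.03872509 = 0.028
So phi_hat = [-0.0280, 0.0280].
Therefore phi_hat_2 = 0.0280.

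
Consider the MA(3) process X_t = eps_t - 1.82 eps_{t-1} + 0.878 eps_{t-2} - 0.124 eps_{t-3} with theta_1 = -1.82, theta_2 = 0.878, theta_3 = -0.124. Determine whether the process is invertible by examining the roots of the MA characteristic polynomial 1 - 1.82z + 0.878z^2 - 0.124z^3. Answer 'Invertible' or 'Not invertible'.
\text{Not invertible}

The MA(q) characteristic polynomial is P(z) = 1 - 1.82z + 0.878z^2 - 0.124z^3.
Invertibility requires all roots to lie outside the unit circle, i.e. |z| > 1 for every root.
Degree 3: look for a simple real root z0 first, then factor out (1 - z/z0) and solve the remaining quadratic.
Testing z0 = 2.5: P(2.5) = 1 + (-1.82)(2.5) + (0.878)(2.5)^2 + (-0.124)(2.5)^3
  = 1 + (-4.55) + (5.4875) + (-1.9375) = 0.  So z_0 = 2.5 is a root, |z_0| = 2.5.
Divide out the factor (1 - 0.4 z) = (1 - z/z0) (since 1/z0 = 0.4):
  P(z) = (1 - 0.4 z)(1 + (-1.42) z + (0.31) z^2)
  [check: z-coef -1.42 - (0.4) = -1.82; z^2-coef 0.31 - (0.4)(-1.42) = 0.878; z^3-coef -(0.4)(0.31) = -0.124.]
Remaining roots from the quadratic factor 1 + (-1.42) z + (0.31) z^2:
  Set 1 + (-1.42) z + (0.31) z^2 = 0, i.e. a z^2 + b z + c = 0 with a = 0.31, b = -1.42, c = 1.
  Discriminant D = b^2 - 4ac = (-1.42)^2 - 4*(0.31)*1 = 2.0164 - (1.24) = 0.7764.
  D >= 0, so the roots are real: z = (-b +/- sqrt(D)) / (2a) = (1.42 +/- 0.881136) / (0.62).
    z_1 = (1.42 + 0.881136) / (0.62) = 3.7115,   |z_1| = 3.7115.
    z_2 = (1.42 - 0.881136) / (0.62) = 0.8691,   |z_2| = 0.8691.
Moduli of all roots: 2.5000, 3.7115, 0.8691.
All moduli strictly greater than 1? No.
Verdict: Not invertible.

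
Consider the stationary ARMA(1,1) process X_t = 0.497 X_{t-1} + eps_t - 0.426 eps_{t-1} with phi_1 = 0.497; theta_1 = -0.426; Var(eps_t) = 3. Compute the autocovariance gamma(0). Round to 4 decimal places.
\gamma(0) = 3.0201

Multiply the model equation by X_{t-k} and take expectations. With theta_0 = psi_0 = 1 and psi_j the MA(infinity) weights, this gives
  gamma(k) - sum_i phi_i gamma(k-i) = c_k,
  c_k = sigma^2 * sum_{j=k..q} theta_j psi_{j-k}   (c_k = 0 for k > q),
using gamma(-m) = gamma(m).
psi-weights needed (psi_j = theta_j + sum_i phi_i psi_{j-i}):
  psi_1 = theta_1 + phi_1 = -0.426 + (0.497) = 0.071
Right-hand sides:
  c_0 = sigma^2 (1 + theta_1 psi_1) = 3 * (1 + (-0.426)(0.071)) = 3 * 0.969754 = 2.909262
  c_1 = sigma^2 theta_1 = 3 * (-0.426) = -1.278
  c_2 = 0
Equations for k = 0 and k = 1 (AR order 1):
  gamma(0) = phi_1 gamma(1) + c_0
  gamma(1) = phi_1 gamma(0) + c_1
Substituting the second into the first: gamma(0) (1 - phi_1^2) = c_0 + phi_1 c_1, so
  gamma(0) = (c_0 + phi_1 c_1) / (1 - phi_1^2) = (2.909262 + (0.497)(-1.278)) / (1 - (0.497)^2) = 2.274096 / 0.752991 = 3.020084.
Therefore gamma(0) = 3.0201 (to 4 decimal places).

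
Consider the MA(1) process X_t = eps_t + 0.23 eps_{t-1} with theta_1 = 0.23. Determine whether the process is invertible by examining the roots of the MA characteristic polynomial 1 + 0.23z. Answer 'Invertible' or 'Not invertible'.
\text{Invertible}

The MA(q) characteristic polynomial is P(z) = 1 + 0.23z.
Invertibility requires all roots to lie outside the unit circle, i.e. |z| > 1 for every root.
This is linear in z: 1 + (0.23) z = 0  =>  z = -1/(0.23) = -4.347826,  |z| = 4.347826.
Moduli of all roots: 4.3478.
All moduli strictly greater than 1? Yes.
Verdict: Invertible.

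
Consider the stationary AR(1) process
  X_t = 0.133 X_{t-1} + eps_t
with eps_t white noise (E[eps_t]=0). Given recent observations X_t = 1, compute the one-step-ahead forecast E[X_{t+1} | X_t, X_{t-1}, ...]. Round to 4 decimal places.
E[X_{t+1} \mid \mathcal F_t] = 0.1330

For an AR(p) model X_t = c + sum_i phi_i X_{t-i} + eps_t, the
one-step-ahead conditional mean is
  E[X_{t+1} | X_t, ...] = c + sum_i phi_i X_{t+1-i}.
Substitute known values:
  E[X_{t+1} | ...] = (0.133) * (1)
                   = 0.1330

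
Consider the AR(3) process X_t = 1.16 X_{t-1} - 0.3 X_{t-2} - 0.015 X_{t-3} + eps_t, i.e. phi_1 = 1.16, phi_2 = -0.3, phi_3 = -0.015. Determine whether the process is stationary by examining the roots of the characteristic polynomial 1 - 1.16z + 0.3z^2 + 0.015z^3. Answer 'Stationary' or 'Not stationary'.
\text{Stationary}

The AR(p) characteristic polynomial is P(z) = 1 - 1.16z + 0.3z^2 + 0.015z^3.
Stationarity requires all roots to lie outside the unit circle, i.e. |z| > 1 for every root.
Degree 3: look for a simple real root z0 first, then factor out (1 - z/z0) and solve the remaining quadratic.
Testing z0 = 2: P(2) = 1 + (-1.16)(2) + (0.3)(2)^2 + (0.015)(2)^3
  = 1 + (-2.32) + (1.2) + (0.12) = 0.  So z_0 = 2 is a root, |z_0| = 2.
Divide out the factor (1 - 0.5 z) = (1 - z/z0) (since 1/z0 = 0.5):
  P(z) = (1 - 0.5 z)(1 + (-0.66) z + (-0.03) z^2)
  [check: z-coef -0.66 - (0.5) = -1.16; z^2-coef -0.03 - (0.5)(-0.66) = 0.3; z^3-coef -(0.5)(-0.03) = 0.015.]
Remaining roots from the quadratic factor 1 + (-0.66) z + (-0.03) z^2:
  Set 1 + (-0.66) z + (-0.03) z^2 = 0, i.e. a z^2 + b z + c = 0 with a = -0.03, b = -0.66, c = 1.
  Discriminant D = b^2 - 4ac = (-0.66)^2 - 4*(-0.03)*1 = 0.4356 - (-0.12) = 0.5556.
  D >= 0, so the roots are real: z = (-b +/- sqrt(D)) / (2a) = (0.66 +/- 0.745386) / (-0.06).
    z_1 = (0.66 + 0.745386) / (-0.06) = -23.4231,   |z_1| = 23.4231.
    z_2 = (0.66 - 0.745386) / (-0.06) = 1.4231,   |z_2| = 1.4231.
Moduli of all roots: 2.0000, 23.4231, 1.4231.
All moduli strictly greater than 1? Yes.
Verdict: Stationary.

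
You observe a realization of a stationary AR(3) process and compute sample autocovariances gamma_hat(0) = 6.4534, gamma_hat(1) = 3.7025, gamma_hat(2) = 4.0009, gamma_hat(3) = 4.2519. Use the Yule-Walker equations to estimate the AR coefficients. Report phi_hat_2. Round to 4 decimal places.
\hat\phi_{2} = 0.3090

The Yule-Walker equations for an AR(p) process read, in matrix form,
  Gamma_p phi = r_p,   with   (Gamma_p)_{ij} = gamma(|i - j|),
                       (r_p)_i = gamma(i),   i,j = 1..p.
Substitute the sample gammas (Toeplitz matrix and right-hand side of size 3):
  Gamma_p = [[6.4534, 3.7025, 4.0009], [3.7025, 6.4534, 3.7025], [4.0009, 3.7025, 6.4534]]
  r_p     = [3.7025, 4.0009, 4.2519]
Written out (R1..R3):
  (R1) 6.4534 phi_1 + 3.7025 phi_2 + 4.0009 phi_3 = 3.7025
  (R2) 3.7025 phi_1 + 6.4534 phi_2 + 3.7025 phi_3 = 4.0009
  (R3) 4.0009 phi_1 + 3.7025 phi_2 + 6.4534 phi_3 = 4.2519
Gaussian elimination:
  R2 <- R2 - (3.7025/6.4534) R1 = R2 - (0.573729) R1:  4.32917 phi_2 + 1.407069 phi_3 = 1.87667
  R3 <- R3 - (4.0009/6.4534) R1 = R3 - (0.619968) R1:  1.407069 phi_2 + 3.972971 phi_3 = 1.956469
  R3 <- R3 - (1.407069/4.32917) R2 = R3 - (0.325021) R2:  3.515644 phi_3 = 1.346513
Back-substitution:
  phi_hat_3 = 1.346513 / 3.515644 = 0.383006
  phi_hat_2 = (1.87667 - (1.407069)(0.383006)) / 4.32917 = 0.309009
  phi_hat_1 = (3.7025 - (3.7025)(0.309009) - (4.0009)(0.383006)) / 6.4534 = 0.15899
So phi_hat = [0.1590, 0.3090, 0.3830].
Therefore phi_hat_2 = 0.3090.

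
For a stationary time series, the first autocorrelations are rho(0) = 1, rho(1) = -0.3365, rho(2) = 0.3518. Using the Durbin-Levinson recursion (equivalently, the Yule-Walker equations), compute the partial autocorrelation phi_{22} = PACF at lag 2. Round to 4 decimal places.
\phi_{22} = 0.2690

The PACF at lag k is phi_{kk}, the last component of the solution
to the Yule-Walker system G_k phi = r_k where
  (G_k)_{ij} = rho(|i - j|), (r_k)_i = rho(i), i,j = 1..k.
Equivalently, Durbin-Levinson gives phi_{kk} iteratively:
  phi_{11} = rho(1)
  phi_{kk} = [rho(k) - sum_{j=1..k-1} phi_{k-1,j} rho(k-j)]
            / [1 - sum_{j=1..k-1} phi_{k-1,j} rho(j)],
  phi_{k,j} = phi_{k-1,j} - phi_{kk} phi_{k-1,k-j},  j = 1..k-1.
Step k = 1:
  phi_11 = rho(1) = -0.3365.
Step k = 2:
  phi_22 = [rho(2) - phi_11 rho(1)] / [1 - phi_11 rho(1)] = [0.3518 - (-0.3365)(-0.3365)] / [1 - (-0.3365)(-0.3365)]
         = 0.23856775 / 0.88676775 = 0.269.
Therefore phi_{22} = 0.2690.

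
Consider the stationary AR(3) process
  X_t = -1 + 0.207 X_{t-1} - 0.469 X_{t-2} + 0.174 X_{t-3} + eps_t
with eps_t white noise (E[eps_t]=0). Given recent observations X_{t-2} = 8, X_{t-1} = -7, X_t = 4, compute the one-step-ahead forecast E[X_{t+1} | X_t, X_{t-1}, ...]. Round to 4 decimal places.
E[X_{t+1} \mid \mathcal F_t] = 4.5030

For an AR(p) model X_t = c + sum_i phi_i X_{t-i} + eps_t, the
one-step-ahead conditional mean is
  E[X_{t+1} | X_t, ...] = c + sum_i phi_i X_{t+1-i}.
Substitute known values:
  E[X_{t+1} | ...] = -1 + (0.207) * (4) + (-0.469) * (-7) + (0.174) * (8)
                   = 4.5030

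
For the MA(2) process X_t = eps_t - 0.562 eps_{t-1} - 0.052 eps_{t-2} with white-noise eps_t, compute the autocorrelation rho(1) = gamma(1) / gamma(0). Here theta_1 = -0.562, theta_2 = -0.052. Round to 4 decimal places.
\rho(1) = -0.4041

For an MA(q) process with theta_0 = 1, the autocovariance is
  gamma(k) = sigma^2 * sum_{i=0..q-k} theta_i * theta_{i+k},
and rho(k) = gamma(k) / gamma(0). Sigma^2 cancels.
  numerator   = (1)*(-0.562) + (-0.562)*(-0.052) = -0.532776.
  denominator = (1)^2 + (-0.562)^2 + (-0.052)^2 = 1.318548.
  rho(1) = -0.532776 / 1.318548 = -0.4041.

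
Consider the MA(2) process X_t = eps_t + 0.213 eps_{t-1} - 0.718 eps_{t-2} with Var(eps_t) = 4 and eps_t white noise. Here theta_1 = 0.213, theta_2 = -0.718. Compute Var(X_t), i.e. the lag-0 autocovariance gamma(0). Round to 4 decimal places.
\gamma(0) = 6.2436

For an MA(q) process X_t = eps_t + sum_i theta_i eps_{t-i} with
Var(eps_t) = sigma^2, the variance is
  gamma(0) = sigma^2 * (1 + sum_i theta_i^2).
  sum_i theta_i^2 = (0.213)^2 + (-0.718)^2 = 0.045369 + 0.515524 = 0.560893.
  gamma(0) = 4 * (1 + 0.560893) = 4 * 1.560893 = 6.243572, which rounds to 6.2436.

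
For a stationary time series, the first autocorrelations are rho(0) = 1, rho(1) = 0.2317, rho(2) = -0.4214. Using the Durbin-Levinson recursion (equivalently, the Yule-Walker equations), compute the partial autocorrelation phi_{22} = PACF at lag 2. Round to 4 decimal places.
\phi_{22} = -0.5020

The PACF at lag k is phi_{kk}, the last component of the solution
to the Yule-Walker system G_k phi = r_k where
  (G_k)_{ij} = rho(|i - j|), (r_k)_i = rho(i), i,j = 1..k.
Equivalently, Durbin-Levinson gives phi_{kk} iteratively:
  phi_{11} = rho(1)
  phi_{kk} = [rho(k) - sum_{j=1..k-1} phi_{k-1,j} rho(k-j)]
            / [1 - sum_{j=1..k-1} phi_{k-1,j} rho(j)],
  phi_{k,j} = phi_{k-1,j} - phi_{kk} phi_{k-1,k-j},  j = 1..k-1.
Step k = 1:
  phi_11 = rho(1) = 0.2317.
Step k = 2:
  phi_22 = [rho(2) - phi_11 rho(1)] / [1 - phi_11 rho(1)] = [-0.4214 - (0.2317)(0.2317)] / [1 - (0.2317)(0.2317)]
         = -0.47508489 / 0.94631511 = -0.502.
Therefore phi_{22} = -0.5020.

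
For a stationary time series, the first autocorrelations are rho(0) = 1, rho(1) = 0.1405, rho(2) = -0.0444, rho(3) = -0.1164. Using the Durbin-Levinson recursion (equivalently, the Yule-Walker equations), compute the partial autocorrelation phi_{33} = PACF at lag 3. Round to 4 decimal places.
\phi_{33} = -0.1030

The PACF at lag k is phi_{kk}, the last component of the solution
to the Yule-Walker system G_k phi = r_k where
  (G_k)_{ij} = rho(|i - j|), (r_k)_i = rho(i), i,j = 1..k.
Equivalently, Durbin-Levinson gives phi_{kk} iteratively:
  phi_{11} = rho(1)
  phi_{kk} = [rho(k) - sum_{j=1..k-1} phi_{k-1,j} rho(k-j)]
            / [1 - sum_{j=1..k-1} phi_{k-1,j} rho(j)],
  phi_{k,j} = phi_{k-1,j} - phi_{kk} phi_{k-1,k-j},  j = 1..k-1.
Step k = 1:
  phi_11 = rho(1) = 0.1405.
Step k = 2:
  phi_22 = [rho(2) - phi_11 rho(1)] / [1 - phi_11 rho(1)] = [-0.0444 - (0.1405)(0.1405)] / [1 - (0.1405)(0.1405)]
         = -0.06414025 / 0.98025975 = -0.065432.
  Update: phi_21 = phi_11 - phi_22 phi_11 = 0.1405 - (-0.065432)(0.1405) = 0.149693.
Step k = 3:
  phi_33 = [rho(3) - phi_21 rho(2) - phi_22 rho(1)] / [1 - phi_21 rho(1) - phi_22 rho(2)]
    numerator   = -0.1164 - (0.149693)(-0.0444) - (-0.065432)(0.1405) = -0.10056044
    denominator = 1 - (0.149693)(0.1405) - (-0.065432)(-0.0444) = 0.97606293
  phi_33 = -0.10056044 / 0.97606293 = -0.103.
Therefore phi_{33} = -0.1030.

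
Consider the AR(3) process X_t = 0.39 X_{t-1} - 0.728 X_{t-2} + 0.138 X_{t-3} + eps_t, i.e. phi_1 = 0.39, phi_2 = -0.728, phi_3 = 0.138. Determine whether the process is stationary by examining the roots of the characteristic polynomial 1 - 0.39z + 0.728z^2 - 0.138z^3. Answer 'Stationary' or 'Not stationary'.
\text{Stationary}

The AR(p) characteristic polynomial is P(z) = 1 - 0.39z + 0.728z^2 - 0.138z^3.
Stationarity requires all roots to lie outside the unit circle, i.e. |z| > 1 for every root.
Degree 3: look for a simple real root z0 first, then factor out (1 - z/z0) and solve the remaining quadratic.
Testing z0 = 5: P(5) = 1 + (-0.39)(5) + (0.728)(5)^2 + (-0.138)(5)^3
  = 1 + (-1.95) + (18.2) + (-17.25) = 0.  So z_0 = 5 is a root, |z_0| = 5.
Divide out the factor (1 - 0.2 z) = (1 - z/z0) (since 1/z0 = 0.2):
  P(z) = (1 - 0.2 z)(1 + (-0.19) z + (0.69) z^2)
  [check: z-coef -0.19 - (0.2) = -0.39; z^2-coef 0.69 - (0.2)(-0.19) = 0.728; z^3-coef -(0.2)(0.69) = -0.138.]
Remaining roots from the quadratic factor 1 + (-0.19) z + (0.69) z^2:
  Set 1 + (-0.19) z + (0.69) z^2 = 0, i.e. a z^2 + b z + c = 0 with a = 0.69, b = -0.19, c = 1.
  Discriminant D = b^2 - 4ac = (-0.19)^2 - 4*(0.69)*1 = 0.0361 - (2.76) = -2.7239.
  D < 0, so the roots are the complex-conjugate pair z = (-b +/- i sqrt(-D)) / (2a) = 0.1377 +/- 1.196i.
  For a conjugate pair |z|^2 = z * conj(z) = (product of roots) = c/a = 1/(0.69) = 1.449275, so |z| = sqrt(1.449275) = 1.2039 for both roots.
Moduli of all roots: 5.0000, 1.2039, 1.2039.
All moduli strictly greater than 1? Yes.
Verdict: Stationary.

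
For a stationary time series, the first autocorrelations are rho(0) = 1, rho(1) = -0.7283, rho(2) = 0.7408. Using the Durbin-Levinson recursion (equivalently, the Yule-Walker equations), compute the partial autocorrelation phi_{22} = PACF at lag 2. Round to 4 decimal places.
\phi_{22} = 0.4480

The PACF at lag k is phi_{kk}, the last component of the solution
to the Yule-Walker system G_k phi = r_k where
  (G_k)_{ij} = rho(|i - j|), (r_k)_i = rho(i), i,j = 1..k.
Equivalently, Durbin-Levinson gives phi_{kk} iteratively:
  phi_{11} = rho(1)
  phi_{kk} = [rho(k) - sum_{j=1..k-1} phi_{k-1,j} rho(k-j)]
            / [1 - sum_{j=1..k-1} phi_{k-1,j} rho(j)],
  phi_{k,j} = phi_{k-1,j} - phi_{kk} phi_{k-1,k-j},  j = 1..k-1.
Step k = 1:
  phi_11 = rho(1) = -0.7283.
Step k = 2:
  phi_22 = [rho(2) - phi_11 rho(1)] / [1 - phi_11 rho(1)] = [0.7408 - (-0.7283)(-0.7283)] / [1 - (-0.7283)(-0.7283)]
         = 0.21037911 / 0.46957911 = 0.448.
Therefore phi_{22} = 0.4480.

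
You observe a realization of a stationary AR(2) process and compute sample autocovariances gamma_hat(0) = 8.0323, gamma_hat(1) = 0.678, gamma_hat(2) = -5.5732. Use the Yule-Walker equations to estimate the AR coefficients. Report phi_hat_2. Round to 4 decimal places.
\hat\phi_{2} = -0.7060

The Yule-Walker equations for an AR(p) process read, in matrix form,
  Gamma_p phi = r_p,   with   (Gamma_p)_{ij} = gamma(|i - j|),
                       (r_p)_i = gamma(i),   i,j = 1..p.
Substitute the sample gammas (Toeplitz matrix and right-hand side of size 2):
  Gamma_p = [[8.0323, 0.678], [0.678, 8.0323]]
  r_p     = [0.678, -5.5732]
Written out:
  8.0323 phi_1 + 0.678 phi_2 = 0.678
  0.678 phi_1 + 8.0323 phi_2 = -5.5732
Solve by Cramer's rule:
  det = gamma(0)^2 - gamma(1)^2 = (8.0323)^2 - (0.678)^2 = 64.51784329 - 0.459684 = 64.05815929
  phi_hat_1 = [gamma(1) gamma(0) - gamma(1) gamma(2)] / det = [(0.678)(8.0323) - (0.678)(-5.5732)] / 64.05815929 = 9.224529 / 64.05815929 = 0.144
  phi_hat_2 = [gamma(0) gamma(2) - gamma(1)^2] / det = [(8.0323)(-5.5732) - (0.678)^2] / 64.05815929 = -45.22529836 / 64.05815929 = -0.706
So phi_hat = [0.1440, -0.7060].
Therefore phi_hat_2 = -0.7060.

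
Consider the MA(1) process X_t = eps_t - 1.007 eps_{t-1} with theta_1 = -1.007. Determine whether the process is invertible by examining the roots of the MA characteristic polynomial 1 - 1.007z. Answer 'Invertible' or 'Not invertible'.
\text{Not invertible}

The MA(q) characteristic polynomial is P(z) = 1 - 1.007z.
Invertibility requires all roots to lie outside the unit circle, i.e. |z| > 1 for every root.
This is linear in z: 1 + (-1.007) z = 0  =>  z = -1/(-1.007) = 0.993049,  |z| = 0.993049.
Moduli of all roots: 0.9930.
All moduli strictly greater than 1? No.
Verdict: Not invertible.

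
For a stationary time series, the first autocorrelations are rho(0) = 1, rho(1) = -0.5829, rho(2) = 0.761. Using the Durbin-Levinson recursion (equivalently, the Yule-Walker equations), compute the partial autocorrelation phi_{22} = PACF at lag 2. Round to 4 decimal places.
\phi_{22} = 0.6380

The PACF at lag k is phi_{kk}, the last component of the solution
to the Yule-Walker system G_k phi = r_k where
  (G_k)_{ij} = rho(|i - j|), (r_k)_i = rho(i), i,j = 1..k.
Equivalently, Durbin-Levinson gives phi_{kk} iteratively:
  phi_{11} = rho(1)
  phi_{kk} = [rho(k) - sum_{j=1..k-1} phi_{k-1,j} rho(k-j)]
            / [1 - sum_{j=1..k-1} phi_{k-1,j} rho(j)],
  phi_{k,j} = phi_{k-1,j} - phi_{kk} phi_{k-1,k-j},  j = 1..k-1.
Step k = 1:
  phi_11 = rho(1) = -0.5829.
Step k = 2:
  phi_22 = [rho(2) - phi_11 rho(1)] / [1 - phi_11 rho(1)] = [0.761 - (-0.5829)(-0.5829)] / [1 - (-0.5829)(-0.5829)]
         = 0.42122759 / 0.66022759 = 0.638.
Therefore phi_{22} = 0.6380.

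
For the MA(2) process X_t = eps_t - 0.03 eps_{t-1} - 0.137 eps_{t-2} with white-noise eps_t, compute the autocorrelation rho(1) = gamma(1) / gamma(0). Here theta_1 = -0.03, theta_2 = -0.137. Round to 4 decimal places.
\rho(1) = -0.0254

For an MA(q) process with theta_0 = 1, the autocovariance is
  gamma(k) = sigma^2 * sum_{i=0..q-k} theta_i * theta_{i+k},
and rho(k) = gamma(k) / gamma(0). Sigma^2 cancels.
  numerator   = (1)*(-0.03) + (-0.03)*(-0.137) = -0.02589.
  denominator = (1)^2 + (-0.03)^2 + (-0.137)^2 = 1.019669.
  rho(1) = -0.02589 / 1.019669 = -0.0254.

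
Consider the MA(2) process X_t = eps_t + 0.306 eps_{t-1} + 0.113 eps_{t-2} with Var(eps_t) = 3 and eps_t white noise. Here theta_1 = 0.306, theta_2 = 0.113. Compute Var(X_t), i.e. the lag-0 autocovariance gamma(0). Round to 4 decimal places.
\gamma(0) = 3.3192

For an MA(q) process X_t = eps_t + sum_i theta_i eps_{t-i} with
Var(eps_t) = sigma^2, the variance is
  gamma(0) = sigma^2 * (1 + sum_i theta_i^2).
  sum_i theta_i^2 = (0.306)^2 + (0.113)^2 = 0.093636 + 0.012769 = 0.106405.
  gamma(0) = 3 * (1 + 0.106405) = 3 * 1.106405 = 3.319215, which rounds to 3.3192.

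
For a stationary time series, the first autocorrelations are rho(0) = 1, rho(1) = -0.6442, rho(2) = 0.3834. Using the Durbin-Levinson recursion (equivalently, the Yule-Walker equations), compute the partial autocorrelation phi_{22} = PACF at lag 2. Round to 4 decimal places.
\phi_{22} = -0.0540

The PACF at lag k is phi_{kk}, the last component of the solution
to the Yule-Walker system G_k phi = r_k where
  (G_k)_{ij} = rho(|i - j|), (r_k)_i = rho(i), i,j = 1..k.
Equivalently, Durbin-Levinson gives phi_{kk} iteratively:
  phi_{11} = rho(1)
  phi_{kk} = [rho(k) - sum_{j=1..k-1} phi_{k-1,j} rho(k-j)]
            / [1 - sum_{j=1..k-1} phi_{k-1,j} rho(j)],
  phi_{k,j} = phi_{k-1,j} - phi_{kk} phi_{k-1,k-j},  j = 1..k-1.
Step k = 1:
  phi_11 = rho(1) = -0.6442.
Step k = 2:
  phi_22 = [rho(2) - phi_11 rho(1)] / [1 - phi_11 rho(1)] = [0.3834 - (-0.6442)(-0.6442)] / [1 - (-0.6442)(-0.6442)]
         = -0.03159364 / 0.58500636 = -0.054.
Therefore phi_{22} = -0.0540.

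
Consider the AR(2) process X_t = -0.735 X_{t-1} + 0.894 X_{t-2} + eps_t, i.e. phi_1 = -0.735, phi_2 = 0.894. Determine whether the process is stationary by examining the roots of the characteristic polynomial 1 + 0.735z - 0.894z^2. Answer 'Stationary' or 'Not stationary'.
\text{Not stationary}

The AR(p) characteristic polynomial is P(z) = 1 + 0.735z - 0.894z^2.
Stationarity requires all roots to lie outside the unit circle, i.e. |z| > 1 for every root.
Set 1 + (0.735) z + (-0.894) z^2 = 0, i.e. a z^2 + b z + c = 0 with a = -0.894, b = 0.735, c = 1.
Discriminant D = b^2 - 4ac = (0.735)^2 - 4*(-0.894)*1 = 0.540225 - (-3.576) = 4.116225.
D >= 0, so the roots are real: z = (-b +/- sqrt(D)) / (2a) = (-0.735 +/- 2.028848) / (-1.788).
  z_1 = (-0.735 + 2.028848) / (-1.788) = -0.7236,   |z_1| = 0.7236.
  z_2 = (-0.735 - 2.028848) / (-1.788) = 1.5458,   |z_2| = 1.5458.
Moduli of all roots: 0.7236, 1.5458.
All moduli strictly greater than 1? No.
Verdict: Not stationary.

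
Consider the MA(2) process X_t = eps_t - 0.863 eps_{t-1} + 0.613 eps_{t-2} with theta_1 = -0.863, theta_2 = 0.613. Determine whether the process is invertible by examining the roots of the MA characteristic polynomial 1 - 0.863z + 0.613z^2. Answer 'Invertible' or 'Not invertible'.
\text{Invertible}

The MA(q) characteristic polynomial is P(z) = 1 - 0.863z + 0.613z^2.
Invertibility requires all roots to lie outside the unit circle, i.e. |z| > 1 for every root.
Set 1 + (-0.863) z + (0.613) z^2 = 0, i.e. a z^2 + b z + c = 0 with a = 0.613, b = -0.863, c = 1.
Discriminant D = b^2 - 4ac = (-0.863)^2 - 4*(0.613)*1 = 0.744769 - (2.452) = -1.707231.
D < 0, so the roots are the complex-conjugate pair z = (-b +/- i sqrt(-D)) / (2a) = 0.7039 +/- 1.0658i.
For a conjugate pair |z|^2 = z * conj(z) = (product of roots) = c/a = 1/(0.613) = 1.631321, so |z| = sqrt(1.631321) = 1.2772 for both roots.
Moduli of all roots: 1.2772, 1.2772.
All moduli strictly greater than 1? Yes.
Verdict: Invertible.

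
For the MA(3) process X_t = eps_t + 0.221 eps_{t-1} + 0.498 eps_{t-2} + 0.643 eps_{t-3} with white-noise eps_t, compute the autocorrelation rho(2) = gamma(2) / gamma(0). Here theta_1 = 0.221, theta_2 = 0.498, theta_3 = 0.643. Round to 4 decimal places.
\rho(2) = 0.3743

For an MA(q) process with theta_0 = 1, the autocovariance is
  gamma(k) = sigma^2 * sum_{i=0..q-k} theta_i * theta_{i+k},
and rho(k) = gamma(k) / gamma(0). Sigma^2 cancels.
  numerator   = (1)*(0.498) + (0.221)*(0.643) = 0.640103.
  denominator = (1)^2 + (0.221)^2 + (0.498)^2 + (0.643)^2 = 1.710294.
  rho(2) = 0.640103 / 1.710294 = 0.3743.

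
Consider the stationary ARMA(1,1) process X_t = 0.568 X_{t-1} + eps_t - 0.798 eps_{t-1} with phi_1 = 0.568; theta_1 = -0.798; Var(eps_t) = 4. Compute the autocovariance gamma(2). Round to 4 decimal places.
\gamma(2) = -0.4218

Multiply the model equation by X_{t-k} and take expectations. With theta_0 = psi_0 = 1 and psi_j the MA(infinity) weights, this gives
  gamma(k) - sum_i phi_i gamma(k-i) = c_k,
  c_k = sigma^2 * sum_{j=k..q} theta_j psi_{j-k}   (c_k = 0 for k > q),
using gamma(-m) = gamma(m).
psi-weights needed (psi_j = theta_j + sum_i phi_i psi_{j-i}):
  psi_1 = theta_1 + phi_1 = -0.798 + (0.568) = -0.23
Right-hand sides:
  c_0 = sigma^2 (1 + theta_1 psi_1) = 4 * (1 + (-0.798)(-0.23)) = 4 * 1.18354 = 4.73416
  c_1 = sigma^2 theta_1 = 4 * (-0.798) = -3.192
  c_2 = 0
Equations for k = 0 and k = 1 (AR order 1):
  gamma(0) = phi_1 gamma(1) + c_0
  gamma(1) = phi_1 gamma(0) + c_1
Substituting the second into the first: gamma(0) (1 - phi_1^2) = c_0 + phi_1 c_1, so
  gamma(0) = (c_0 + phi_1 c_1) / (1 - phi_1^2) = (4.73416 + (0.568)(-3.192)) / (1 - (0.568)^2) = 2.921104 / 0.677376 = 4.312382.
  gamma(1) = phi_1 gamma(0) + c_1 = (0.568)(4.312382) + (-3.192) = -0.742567.
For k = 2 (> q): gamma(2) = phi_1 gamma(1) = (0.568)(-0.742567) = -0.421778.
Therefore gamma(2) = -0.4218 (to 4 decimal places).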